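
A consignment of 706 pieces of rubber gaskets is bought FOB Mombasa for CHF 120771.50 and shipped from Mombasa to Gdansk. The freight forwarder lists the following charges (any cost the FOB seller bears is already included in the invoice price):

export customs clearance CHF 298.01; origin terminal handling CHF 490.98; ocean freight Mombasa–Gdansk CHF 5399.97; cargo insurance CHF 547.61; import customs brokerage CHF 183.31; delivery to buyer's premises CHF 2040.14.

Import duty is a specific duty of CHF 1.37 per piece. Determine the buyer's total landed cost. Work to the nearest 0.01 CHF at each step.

Total landed cost: CHF 129909.75

FOB: the seller bears costs until goods are on board at the origin port; the buyer bears freight, insurance and all costs thereafter.
Already in the invoice (seller's account under FOB): export clearance, origin terminal — exclude.
CIF value = FOB price + freight + insurance = 120771.50 + 5399.97 + 547.61 = 126719.08
Import duty = 706 × 1.37 = 967.22
Buyer bears: freight 5399.97 + insurance 547.61 + brokerage 183.31 + delivery 2040.14 + duty 967.22 = 9138.25
Landed cost = invoice 120771.50 + 9138.25 = 129909.75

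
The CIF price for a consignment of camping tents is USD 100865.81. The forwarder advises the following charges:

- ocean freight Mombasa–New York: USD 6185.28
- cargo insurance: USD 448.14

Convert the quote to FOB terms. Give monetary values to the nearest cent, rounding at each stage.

FOB price: USD 94232.39

From CIF to FOB, the seller no longer bears: freight, insurance.
FOB price = 100865.81 − 6185.28 − 448.14 = 94232.39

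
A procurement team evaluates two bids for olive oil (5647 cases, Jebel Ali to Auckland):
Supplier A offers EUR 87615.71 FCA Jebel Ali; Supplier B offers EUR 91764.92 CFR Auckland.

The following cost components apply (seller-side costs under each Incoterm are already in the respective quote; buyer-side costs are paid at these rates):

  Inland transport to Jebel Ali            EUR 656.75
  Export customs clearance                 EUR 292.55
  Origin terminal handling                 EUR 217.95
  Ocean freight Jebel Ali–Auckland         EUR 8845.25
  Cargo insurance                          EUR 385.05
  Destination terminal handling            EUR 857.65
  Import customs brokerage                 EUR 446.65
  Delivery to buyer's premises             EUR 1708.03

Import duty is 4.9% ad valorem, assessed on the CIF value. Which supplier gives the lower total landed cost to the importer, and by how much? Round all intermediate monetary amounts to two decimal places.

Supplier B is cheaper by EUR 5154.77

Supplier A (FCA):
CIF value = FCA price + origin terminal + freight + insurance = 87615.71 + 217.95 + 8845.25 + 385.05 = 97063.96
Import duty = 97063.96 × 4.9% = 4756.13
Buyer bears (A): 217.95 + 8845.25 + 385.05 + 857.65 + 446.65 + 1708.03 = 12460.58
Landed cost (A) = invoice 87615.71 + 12460.58 + duty 4756.13 = 104832.42
Supplier B (CFR):
CIF value = CFR price + insurance = 91764.92 + 385.05 = 92149.97
Import duty = 92149.97 × 4.9% = 4515.35
Buyer bears (B): 385.05 + 857.65 + 446.65 + 1708.03 = 3397.38
Landed cost (B) = invoice 91764.92 + 3397.38 + duty 4515.35 = 99677.65
Difference = |104832.42 − 99677.65| = 5154.77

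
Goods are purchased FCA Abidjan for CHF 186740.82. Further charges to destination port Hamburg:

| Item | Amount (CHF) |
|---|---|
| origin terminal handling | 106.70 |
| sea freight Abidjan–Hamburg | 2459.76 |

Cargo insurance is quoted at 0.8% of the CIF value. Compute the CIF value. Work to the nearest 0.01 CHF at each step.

Let C be the CIF value. C = FCA price + pre-shipment costs + freight + 0.8% × C
C − 0.8% × C = 186740.82 + 106.70 + 2459.76
0.992 × C = 189307.28
C = 189307.28 / 0.992 = 190833.95
Insurance premium = 0.8% × 190833.95 = 1526.67

CIF value: CHF 190833.95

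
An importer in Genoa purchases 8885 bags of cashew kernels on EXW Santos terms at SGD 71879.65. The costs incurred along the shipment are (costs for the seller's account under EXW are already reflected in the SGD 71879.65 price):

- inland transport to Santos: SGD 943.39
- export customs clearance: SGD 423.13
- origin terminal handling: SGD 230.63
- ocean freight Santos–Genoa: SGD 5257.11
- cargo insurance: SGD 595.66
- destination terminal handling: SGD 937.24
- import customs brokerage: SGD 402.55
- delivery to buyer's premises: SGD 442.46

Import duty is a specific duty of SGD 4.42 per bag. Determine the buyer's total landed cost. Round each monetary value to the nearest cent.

EXW: the seller makes goods available at their premises; the buyer bears all onward costs.
CIF value = EXW price + inland to port + export clearance + origin terminal + freight + insurance = 71879.65 + 943.39 + 423.13 + 230.63 + 5257.11 + 595.66 = 79329.57
Import duty = 8885 × 4.42 = 39271.70
Buyer bears: inland to port 943.39 + export clearance 423.13 + origin terminal 230.63 + freight 5257.11 + insurance 595.66 + destination terminal 937.24 + brokerage 402.55 + delivery 442.46 + duty 39271.70 = 48503.87
Landed cost = invoice 71879.65 + 48503.87 = 120383.52

Total landed cost: SGD 120383.52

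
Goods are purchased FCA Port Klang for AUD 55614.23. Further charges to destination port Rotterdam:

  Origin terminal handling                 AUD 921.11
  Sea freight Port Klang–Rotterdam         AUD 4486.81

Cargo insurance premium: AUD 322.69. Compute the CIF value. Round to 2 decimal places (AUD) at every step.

CIF value: AUD 61344.84

CIF = FCA price + pre-shipment costs + freight + insurance
CIF = 55614.23 + 921.11 + 4486.81 + 322.69 = 61344.84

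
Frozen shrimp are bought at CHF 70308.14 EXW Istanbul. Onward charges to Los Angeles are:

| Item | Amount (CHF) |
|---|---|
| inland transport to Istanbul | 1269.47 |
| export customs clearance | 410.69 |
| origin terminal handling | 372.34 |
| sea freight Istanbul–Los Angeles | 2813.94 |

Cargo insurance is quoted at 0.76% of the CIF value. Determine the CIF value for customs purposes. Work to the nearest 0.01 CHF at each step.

Let C be the CIF value. C = EXW price + pre-shipment costs + freight + 0.76% × C
C − 0.76% × C = 70308.14 + 1269.47 + 410.69 + 372.34 + 2813.94
0.9924 × C = 75174.58
C = 75174.58 / 0.9924 = 75750.28
Insurance premium = 0.76% × 75750.28 = 575.70

CIF value: CHF 75750.28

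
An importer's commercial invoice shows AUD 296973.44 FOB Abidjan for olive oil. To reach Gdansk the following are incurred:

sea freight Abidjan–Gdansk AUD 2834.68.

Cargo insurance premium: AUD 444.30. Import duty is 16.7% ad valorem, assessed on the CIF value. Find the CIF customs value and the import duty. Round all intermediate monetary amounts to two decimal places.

CIF value: AUD 300252.42; import duty: AUD 50142.15

CIF = FOB price + freight + insurance
CIF = 296973.44 + 2834.68 + 444.30 = 300252.42
Import duty = 300252.42 × 16.7% = 50142.15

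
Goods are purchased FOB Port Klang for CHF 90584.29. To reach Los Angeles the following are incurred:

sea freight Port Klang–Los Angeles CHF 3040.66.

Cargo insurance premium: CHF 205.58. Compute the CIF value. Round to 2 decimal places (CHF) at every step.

CIF = FOB price + freight + insurance
CIF = 90584.29 + 3040.66 + 205.58 = 93830.53

CIF value: CHF 93830.53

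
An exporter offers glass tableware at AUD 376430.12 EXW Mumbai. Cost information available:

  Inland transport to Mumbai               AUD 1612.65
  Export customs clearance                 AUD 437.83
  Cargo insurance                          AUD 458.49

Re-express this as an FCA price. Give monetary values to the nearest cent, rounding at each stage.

FCA price: AUD 378480.60

Not relevant to the conversion: insurance — on the buyer under both terms; not part of either seller's price.
From EXW to FCA, the seller additionally bears: inland to port, export clearance.
FCA price = 376430.12 + 1612.65 + 437.83 = 378480.60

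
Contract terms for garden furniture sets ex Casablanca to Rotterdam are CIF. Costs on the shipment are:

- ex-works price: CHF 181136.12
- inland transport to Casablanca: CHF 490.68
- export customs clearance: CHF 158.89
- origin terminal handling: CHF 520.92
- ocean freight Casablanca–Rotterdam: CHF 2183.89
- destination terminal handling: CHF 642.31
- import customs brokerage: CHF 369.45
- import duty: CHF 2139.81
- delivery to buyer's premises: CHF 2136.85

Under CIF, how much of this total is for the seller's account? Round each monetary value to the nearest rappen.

CIF: the seller pays costs through ocean freight and marine insurance to the destination port.
Seller's account: goods 181136.12 + inland to port 490.68 + export clearance 158.89 + origin terminal 520.92 + freight 2183.89 = 184490.50
Buyer's account: destination terminal 642.31 + brokerage 369.45 + duty 2139.81 + delivery 2136.85 = 5288.42

Seller's account: CHF 184490.50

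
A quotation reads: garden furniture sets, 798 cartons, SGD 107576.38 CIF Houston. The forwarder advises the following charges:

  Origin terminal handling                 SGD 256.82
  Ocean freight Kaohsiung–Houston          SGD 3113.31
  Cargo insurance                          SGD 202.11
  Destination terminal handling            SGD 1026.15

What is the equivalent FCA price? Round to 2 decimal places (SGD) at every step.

FCA price: SGD 104004.14

Not relevant to the conversion: destination terminal — on the buyer under both terms; not part of either seller's price.
From CIF to FCA, the seller no longer bears: origin terminal, freight, insurance.
FCA price = 107576.38 − 256.82 − 3113.31 − 202.11 = 104004.14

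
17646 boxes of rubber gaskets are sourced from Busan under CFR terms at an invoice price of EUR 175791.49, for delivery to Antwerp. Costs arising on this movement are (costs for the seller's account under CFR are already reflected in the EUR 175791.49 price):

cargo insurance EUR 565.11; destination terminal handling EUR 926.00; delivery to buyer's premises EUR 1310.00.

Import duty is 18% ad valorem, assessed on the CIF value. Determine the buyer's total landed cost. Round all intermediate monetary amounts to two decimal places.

CFR: the seller pays costs through ocean freight to the destination port, but not insurance.
CIF value = CFR price + insurance = 175791.49 + 565.11 = 176356.60
Import duty = 176356.60 × 18% = 31744.19
Buyer bears: insurance 565.11 + destination terminal 926.00 + delivery 1310.00 + duty 31744.19 = 34545.30
Landed cost = invoice 175791.49 + 34545.30 = 210336.79

Total landed cost: EUR 210336.79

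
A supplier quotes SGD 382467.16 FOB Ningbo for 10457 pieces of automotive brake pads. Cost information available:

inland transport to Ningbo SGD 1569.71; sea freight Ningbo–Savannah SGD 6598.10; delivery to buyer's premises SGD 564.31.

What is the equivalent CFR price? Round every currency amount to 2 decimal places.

CFR price: SGD 389065.26

Not relevant to the conversion: inland to port — on the seller under both FOB and CFR; already in the FOB price and stays in the CFR price. delivery — on the buyer under both terms; not part of either seller's price.
From FOB to CFR, the seller additionally bears: freight.
CFR price = 382467.16 + 6598.10 = 389065.26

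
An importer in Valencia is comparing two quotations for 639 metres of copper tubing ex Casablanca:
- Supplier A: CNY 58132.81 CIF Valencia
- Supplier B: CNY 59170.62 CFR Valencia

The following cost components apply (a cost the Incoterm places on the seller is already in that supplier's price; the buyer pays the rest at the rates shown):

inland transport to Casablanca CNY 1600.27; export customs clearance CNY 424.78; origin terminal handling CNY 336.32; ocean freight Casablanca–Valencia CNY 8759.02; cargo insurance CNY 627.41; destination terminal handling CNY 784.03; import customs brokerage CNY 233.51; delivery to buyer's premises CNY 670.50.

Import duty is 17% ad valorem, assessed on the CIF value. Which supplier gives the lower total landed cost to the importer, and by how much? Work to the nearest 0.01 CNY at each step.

Supplier A (CIF):
The CIF price already equals the CIF value: 58132.81
Import duty = 58132.81 × 17% = 9882.58
Buyer bears (A): 784.03 + 233.51 + 670.50 = 1688.04
Landed cost (A) = invoice 58132.81 + 1688.04 + duty 9882.58 = 69703.43
Supplier B (CFR):
CIF value = CFR price + insurance = 59170.62 + 627.41 = 59798.03
Import duty = 59798.03 × 17% = 10165.67
Buyer bears (B): 627.41 + 784.03 + 233.51 + 670.50 = 2315.45
Landed cost (B) = invoice 59170.62 + 2315.45 + duty 10165.67 = 71651.74
Difference = |69703.43 − 71651.74| = 1948.31

Supplier A is cheaper by CNY 1948.31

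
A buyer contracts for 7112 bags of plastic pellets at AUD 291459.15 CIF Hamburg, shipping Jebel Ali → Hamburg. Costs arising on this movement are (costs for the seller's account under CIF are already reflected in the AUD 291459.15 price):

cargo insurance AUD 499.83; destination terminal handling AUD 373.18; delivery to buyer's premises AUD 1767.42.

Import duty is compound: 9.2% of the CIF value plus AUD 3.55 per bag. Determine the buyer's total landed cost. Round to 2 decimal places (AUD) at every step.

Total landed cost: AUD 345661.59

CIF: the seller pays costs through ocean freight and marine insurance to the destination port.
Already in the invoice (seller's account under CIF): insurance — exclude.
The CIF price already equals the CIF value: 291459.15
Ad valorem component: 291459.15 × 9.2% = 26814.24
Specific component: 7112 × 3.55 = 25247.60
Import duty = 26814.24 + 25247.60 = 52061.84
Buyer bears: destination terminal 373.18 + delivery 1767.42 + duty 52061.84 = 54202.44
Landed cost = invoice 291459.15 + 54202.44 = 345661.59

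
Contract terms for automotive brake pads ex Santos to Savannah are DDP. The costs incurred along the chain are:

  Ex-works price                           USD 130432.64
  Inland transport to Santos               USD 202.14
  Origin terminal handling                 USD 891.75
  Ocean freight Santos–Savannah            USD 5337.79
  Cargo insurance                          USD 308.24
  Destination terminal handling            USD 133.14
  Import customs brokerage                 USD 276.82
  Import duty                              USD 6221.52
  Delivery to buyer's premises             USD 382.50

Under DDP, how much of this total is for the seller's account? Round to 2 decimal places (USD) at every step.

DDP: the seller bears all costs including import duty.
Seller's account: goods 130432.64 + inland to port 202.14 + origin terminal 891.75 + freight 5337.79 + insurance 308.24 + destination terminal 133.14 + brokerage 276.82 + duty 6221.52 + delivery 382.50 = 144186.54
Buyer's account: 0.00

Seller's account: USD 144186.54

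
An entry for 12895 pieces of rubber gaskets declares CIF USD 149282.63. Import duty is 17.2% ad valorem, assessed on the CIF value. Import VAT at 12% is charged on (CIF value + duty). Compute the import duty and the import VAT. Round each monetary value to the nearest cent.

Import duty = 149282.63 × 17.2% = 25676.61
VAT base = CIF + duty = 149282.63 + 25676.61 = 174959.24
Import VAT = 174959.24 × 12% = 20995.11

Import duty: USD 25676.61; import VAT: USD 20995.11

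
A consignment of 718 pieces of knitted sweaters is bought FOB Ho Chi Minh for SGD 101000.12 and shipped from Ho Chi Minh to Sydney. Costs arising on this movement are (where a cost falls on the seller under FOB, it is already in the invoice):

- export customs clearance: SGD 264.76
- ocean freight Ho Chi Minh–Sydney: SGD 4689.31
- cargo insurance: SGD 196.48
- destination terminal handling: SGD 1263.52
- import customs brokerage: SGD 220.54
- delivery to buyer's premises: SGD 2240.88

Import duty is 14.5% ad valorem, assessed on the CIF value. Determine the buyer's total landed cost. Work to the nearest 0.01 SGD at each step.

Total landed cost: SGD 124964.31

FOB: the seller bears costs until goods are on board at the origin port; the buyer bears freight, insurance and all costs thereafter.
Already in the invoice (seller's account under FOB): export clearance — exclude.
CIF value = FOB price + freight + insurance = 101000.12 + 4689.31 + 196.48 = 105885.91
Import duty = 105885.91 × 14.5% = 15353.46
Buyer bears: freight 4689.31 + insurance 196.48 + destination terminal 1263.52 + brokerage 220.54 + delivery 2240.88 + duty 15353.46 = 23964.19
Landed cost = invoice 101000.12 + 23964.19 = 124964.31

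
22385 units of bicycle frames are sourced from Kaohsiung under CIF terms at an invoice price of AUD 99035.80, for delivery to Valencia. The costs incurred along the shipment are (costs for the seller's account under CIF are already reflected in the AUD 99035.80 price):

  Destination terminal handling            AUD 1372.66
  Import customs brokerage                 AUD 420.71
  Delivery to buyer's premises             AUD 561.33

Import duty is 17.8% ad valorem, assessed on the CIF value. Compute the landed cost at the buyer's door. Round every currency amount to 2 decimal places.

Total landed cost: AUD 119018.87

CIF: the seller pays costs through ocean freight and marine insurance to the destination port.
The CIF price already equals the CIF value: 99035.80
Import duty = 99035.80 × 17.8% = 17628.37
Buyer bears: destination terminal 1372.66 + brokerage 420.71 + delivery 561.33 + duty 17628.37 = 19983.07
Landed cost = invoice 99035.80 + 19983.07 = 119018.87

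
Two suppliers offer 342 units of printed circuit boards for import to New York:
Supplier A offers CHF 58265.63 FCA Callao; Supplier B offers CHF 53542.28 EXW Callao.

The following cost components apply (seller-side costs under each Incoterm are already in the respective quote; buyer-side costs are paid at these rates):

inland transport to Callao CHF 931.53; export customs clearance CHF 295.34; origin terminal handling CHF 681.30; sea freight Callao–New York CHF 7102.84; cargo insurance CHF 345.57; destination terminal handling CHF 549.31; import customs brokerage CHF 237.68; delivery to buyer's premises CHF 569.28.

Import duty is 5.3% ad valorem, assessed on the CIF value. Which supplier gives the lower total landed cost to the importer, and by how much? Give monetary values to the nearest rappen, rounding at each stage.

Supplier A (FCA):
CIF value = FCA price + origin terminal + freight + insurance = 58265.63 + 681.30 + 7102.84 + 345.57 = 66395.34
Import duty = 66395.34 × 5.3% = 3518.95
Buyer bears (A): 681.30 + 7102.84 + 345.57 + 549.31 + 237.68 + 569.28 = 9485.98
Landed cost (A) = invoice 58265.63 + 9485.98 + duty 3518.95 = 71270.56
Supplier B (EXW):
CIF value = EXW price + inland to port + export clearance + origin terminal + freight + insurance = 53542.28 + 931.53 + 295.34 + 681.30 + 7102.84 + 345.57 = 62898.86
Import duty = 62898.86 × 5.3% = 3333.64
Buyer bears (B): 931.53 + 295.34 + 681.30 + 7102.84 + 345.57 + 549.31 + 237.68 + 569.28 = 10712.85
Landed cost (B) = invoice 53542.28 + 10712.85 + duty 3333.64 = 67588.77
Difference = |71270.56 − 67588.77| = 3681.79

Supplier B is cheaper by CHF 3681.79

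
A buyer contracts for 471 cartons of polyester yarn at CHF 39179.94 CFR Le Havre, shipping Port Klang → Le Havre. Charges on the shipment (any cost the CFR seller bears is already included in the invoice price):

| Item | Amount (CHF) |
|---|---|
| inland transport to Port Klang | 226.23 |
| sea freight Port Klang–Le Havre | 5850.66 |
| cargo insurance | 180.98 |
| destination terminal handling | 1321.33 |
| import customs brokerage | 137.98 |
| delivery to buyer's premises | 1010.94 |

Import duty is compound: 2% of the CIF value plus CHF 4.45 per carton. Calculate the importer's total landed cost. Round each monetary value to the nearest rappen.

Total landed cost: CHF 44714.34

CFR: the seller pays costs through ocean freight to the destination port, but not insurance.
Already in the invoice (seller's account under CFR): inland to port, freight — exclude.
CIF value = CFR price + insurance = 39179.94 + 180.98 = 39360.92
Ad valorem component: 39360.92 × 2% = 787.22
Specific component: 471 × 4.45 = 2095.95
Import duty = 787.22 + 2095.95 = 2883.17
Buyer bears: insurance 180.98 + destination terminal 1321.33 + brokerage 137.98 + delivery 1010.94 + duty 2883.17 = 5534.40
Landed cost = invoice 39179.94 + 5534.40 = 44714.34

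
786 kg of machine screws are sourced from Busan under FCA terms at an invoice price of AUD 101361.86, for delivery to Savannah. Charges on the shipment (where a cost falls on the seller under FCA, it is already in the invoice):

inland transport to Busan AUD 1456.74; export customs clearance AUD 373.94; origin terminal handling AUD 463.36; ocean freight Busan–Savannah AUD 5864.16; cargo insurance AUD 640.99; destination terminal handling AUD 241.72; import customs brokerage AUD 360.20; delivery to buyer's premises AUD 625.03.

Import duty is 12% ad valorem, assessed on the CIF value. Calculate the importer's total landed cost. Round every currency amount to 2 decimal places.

FCA: the seller delivers export-cleared goods to the carrier; the buyer bears costs from that point.
Already in the invoice (seller's account under FCA): inland to port, export clearance — exclude.
CIF value = FCA price + origin terminal + freight + insurance = 101361.86 + 463.36 + 5864.16 + 640.99 = 108330.37
Import duty = 108330.37 × 12% = 12999.64
Buyer bears: origin terminal 463.36 + freight 5864.16 + insurance 640.99 + destination terminal 241.72 + brokerage 360.20 + delivery 625.03 + duty 12999.64 = 21195.10
Landed cost = invoice 101361.86 + 21195.10 = 122556.96

Total landed cost: AUD 122556.96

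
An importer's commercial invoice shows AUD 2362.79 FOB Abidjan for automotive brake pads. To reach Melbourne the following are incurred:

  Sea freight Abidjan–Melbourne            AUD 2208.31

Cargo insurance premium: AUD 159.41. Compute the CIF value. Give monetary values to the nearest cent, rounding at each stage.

CIF value: AUD 4730.51

CIF = FOB price + freight + insurance
CIF = 2362.79 + 2208.31 + 159.41 = 4730.51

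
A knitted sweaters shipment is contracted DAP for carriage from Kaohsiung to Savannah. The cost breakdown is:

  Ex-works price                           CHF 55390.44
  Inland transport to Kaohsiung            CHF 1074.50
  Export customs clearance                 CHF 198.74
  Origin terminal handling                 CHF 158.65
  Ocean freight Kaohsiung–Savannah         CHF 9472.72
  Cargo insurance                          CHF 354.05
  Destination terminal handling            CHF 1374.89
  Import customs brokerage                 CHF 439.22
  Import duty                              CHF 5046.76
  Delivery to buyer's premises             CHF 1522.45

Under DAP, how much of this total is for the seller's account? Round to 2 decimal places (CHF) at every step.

Seller's account: CHF 69546.44

DAP: the seller bears all costs to the named destination except import duty and clearance.
Seller's account: goods 55390.44 + inland to port 1074.50 + export clearance 198.74 + origin terminal 158.65 + freight 9472.72 + insurance 354.05 + destination terminal 1374.89 + delivery 1522.45 = 69546.44
Buyer's account: brokerage 439.22 + duty 5046.76 = 5485.98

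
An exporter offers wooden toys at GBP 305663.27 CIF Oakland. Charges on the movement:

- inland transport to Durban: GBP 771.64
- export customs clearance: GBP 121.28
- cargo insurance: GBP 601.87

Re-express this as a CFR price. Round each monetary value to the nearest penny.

CFR price: GBP 305061.40

Not relevant to the conversion: inland to port, export clearance — on the seller under both CIF and CFR; already in the CIF price and stays in the CFR price.
From CIF to CFR, the seller no longer bears: insurance.
CFR price = 305663.27 − 601.87 = 305061.40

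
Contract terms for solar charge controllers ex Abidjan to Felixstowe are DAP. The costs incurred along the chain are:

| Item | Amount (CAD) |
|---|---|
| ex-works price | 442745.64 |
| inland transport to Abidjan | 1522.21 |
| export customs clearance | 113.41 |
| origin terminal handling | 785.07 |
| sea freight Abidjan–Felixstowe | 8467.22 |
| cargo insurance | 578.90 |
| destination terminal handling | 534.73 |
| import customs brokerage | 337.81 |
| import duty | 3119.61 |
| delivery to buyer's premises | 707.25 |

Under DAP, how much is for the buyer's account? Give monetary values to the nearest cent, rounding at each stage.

DAP: the seller bears all costs to the named destination except import duty and clearance.
Seller's account: goods 442745.64 + inland to port 1522.21 + export clearance 113.41 + origin terminal 785.07 + freight 8467.22 + insurance 578.90 + destination terminal 534.73 + delivery 707.25 = 455454.43
Buyer's account: brokerage 337.81 + duty 3119.61 = 3457.42

Buyer's account: CAD 3457.42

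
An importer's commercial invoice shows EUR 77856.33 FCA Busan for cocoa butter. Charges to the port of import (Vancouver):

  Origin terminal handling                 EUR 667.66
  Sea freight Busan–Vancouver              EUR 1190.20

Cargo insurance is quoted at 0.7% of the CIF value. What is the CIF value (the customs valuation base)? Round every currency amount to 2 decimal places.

Let C be the CIF value. C = FCA price + pre-shipment costs + freight + 0.7% × C
C − 0.7% × C = 77856.33 + 667.66 + 1190.20
0.993 × C = 79714.19
C = 79714.19 / 0.993 = 80276.12
Insurance premium = 0.7% × 80276.12 = 561.93

CIF value: EUR 80276.12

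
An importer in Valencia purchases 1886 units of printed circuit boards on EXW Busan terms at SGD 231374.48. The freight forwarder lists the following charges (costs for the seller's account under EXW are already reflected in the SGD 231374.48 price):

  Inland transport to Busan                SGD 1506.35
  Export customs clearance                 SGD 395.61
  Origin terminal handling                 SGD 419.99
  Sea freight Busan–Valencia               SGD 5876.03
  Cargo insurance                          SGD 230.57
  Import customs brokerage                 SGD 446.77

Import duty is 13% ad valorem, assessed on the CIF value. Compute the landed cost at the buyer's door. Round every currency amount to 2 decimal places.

Total landed cost: SGD 271424.19

EXW: the seller makes goods available at their premises; the buyer bears all onward costs.
CIF value = EXW price + inland to port + export clearance + origin terminal + freight + insurance = 231374.48 + 1506.35 + 395.61 + 419.99 + 5876.03 + 230.57 = 239803.03
Import duty = 239803.03 × 13% = 31174.39
Buyer bears: inland to port 1506.35 + export clearance 395.61 + origin terminal 419.99 + freight 5876.03 + insurance 230.57 + brokerage 446.77 + duty 31174.39 = 40049.71
Landed cost = invoice 231374.48 + 40049.71 = 271424.19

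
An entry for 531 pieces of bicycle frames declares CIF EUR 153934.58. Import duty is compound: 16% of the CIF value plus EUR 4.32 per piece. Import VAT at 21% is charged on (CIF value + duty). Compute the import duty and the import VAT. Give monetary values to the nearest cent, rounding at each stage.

Ad valorem component: 153934.58 × 16% = 24629.53
Specific component: 531 × 4.32 = 2293.92
Import duty = 24629.53 + 2293.92 = 26923.45
VAT base = CIF + duty = 153934.58 + 26923.45 = 180858.03
Import VAT = 180858.03 × 21% = 37980.19

Import duty: EUR 26923.45; import VAT: EUR 37980.19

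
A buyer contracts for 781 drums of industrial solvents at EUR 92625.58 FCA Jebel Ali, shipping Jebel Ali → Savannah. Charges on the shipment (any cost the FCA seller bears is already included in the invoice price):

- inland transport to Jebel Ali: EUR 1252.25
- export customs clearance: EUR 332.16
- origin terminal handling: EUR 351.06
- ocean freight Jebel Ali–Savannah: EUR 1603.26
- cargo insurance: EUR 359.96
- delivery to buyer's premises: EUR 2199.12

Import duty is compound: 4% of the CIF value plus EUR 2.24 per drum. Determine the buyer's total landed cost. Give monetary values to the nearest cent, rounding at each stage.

Total landed cost: EUR 102686.01

FCA: the seller delivers export-cleared goods to the carrier; the buyer bears costs from that point.
Already in the invoice (seller's account under FCA): inland to port, export clearance — exclude.
CIF value = FCA price + origin terminal + freight + insurance = 92625.58 + 351.06 + 1603.26 + 359.96 = 94939.86
Ad valorem component: 94939.86 × 4% = 3797.59
Specific component: 781 × 2.24 = 1749.44
Import duty = 3797.59 + 1749.44 = 5547.03
Buyer bears: origin terminal 351.06 + freight 1603.26 + insurance 359.96 + delivery 2199.12 + duty 5547.03 = 10060.43
Landed cost = invoice 92625.58 + 10060.43 = 102686.01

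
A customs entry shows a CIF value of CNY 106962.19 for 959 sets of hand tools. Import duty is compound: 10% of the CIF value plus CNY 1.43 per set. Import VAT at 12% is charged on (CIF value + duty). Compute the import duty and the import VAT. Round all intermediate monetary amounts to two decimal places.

Ad valorem component: 106962.19 × 10% = 10696.22
Specific component: 959 × 1.43 = 1371.37
Import duty = 10696.22 + 1371.37 = 12067.59
VAT base = CIF + duty = 106962.19 + 12067.59 = 119029.78
Import VAT = 119029.78 × 12% = 14283.57

Import duty: CNY 12067.59; import VAT: CNY 14283.57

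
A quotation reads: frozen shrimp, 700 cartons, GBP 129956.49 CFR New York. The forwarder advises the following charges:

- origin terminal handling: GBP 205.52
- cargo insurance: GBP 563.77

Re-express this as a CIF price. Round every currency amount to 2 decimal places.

CIF price: GBP 130520.26

Not relevant to the conversion: origin terminal — on the seller under both CFR and CIF; already in the CFR price and stays in the CIF price.
From CFR to CIF, the seller additionally bears: insurance.
CIF price = 129956.49 + 563.77 = 130520.26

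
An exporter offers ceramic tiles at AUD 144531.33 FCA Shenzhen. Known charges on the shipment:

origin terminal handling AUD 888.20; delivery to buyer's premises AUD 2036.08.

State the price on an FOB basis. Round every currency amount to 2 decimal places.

FOB price: AUD 145419.53

Not relevant to the conversion: delivery — on the buyer under both terms; not part of either seller's price.
From FCA to FOB, the seller additionally bears: origin terminal.
FOB price = 144531.33 + 888.20 = 145419.53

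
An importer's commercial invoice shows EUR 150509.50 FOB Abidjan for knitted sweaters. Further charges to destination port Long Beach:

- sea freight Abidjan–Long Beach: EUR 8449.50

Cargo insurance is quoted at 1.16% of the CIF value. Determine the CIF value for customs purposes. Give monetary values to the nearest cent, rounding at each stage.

Let C be the CIF value. C = FOB price + freight + 1.16% × C
C − 1.16% × C = 150509.50 + 8449.50
0.9884 × C = 158959.00
C = 158959.00 / 0.9884 = 160824.56
Insurance premium = 1.16% × 160824.56 = 1865.56

CIF value: EUR 160824.56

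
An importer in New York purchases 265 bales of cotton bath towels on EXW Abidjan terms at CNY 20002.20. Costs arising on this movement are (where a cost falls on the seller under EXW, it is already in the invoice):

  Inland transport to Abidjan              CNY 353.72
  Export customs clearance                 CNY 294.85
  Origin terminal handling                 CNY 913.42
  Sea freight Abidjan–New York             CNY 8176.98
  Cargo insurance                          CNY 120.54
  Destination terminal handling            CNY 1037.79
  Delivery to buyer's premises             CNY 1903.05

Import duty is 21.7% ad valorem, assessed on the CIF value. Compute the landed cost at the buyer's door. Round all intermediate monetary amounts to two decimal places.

EXW: the seller makes goods available at their premises; the buyer bears all onward costs.
CIF value = EXW price + inland to port + export clearance + origin terminal + freight + insurance = 20002.20 + 353.72 + 294.85 + 913.42 + 8176.98 + 120.54 = 29861.71
Import duty = 29861.71 × 21.7% = 6479.99
Buyer bears: inland to port 353.72 + export clearance 294.85 + origin terminal 913.42 + freight 8176.98 + insurance 120.54 + destination terminal 1037.79 + delivery 1903.05 + duty 6479.99 = 19280.34
Landed cost = invoice 20002.20 + 19280.34 = 39282.54

Total landed cost: CNY 39282.54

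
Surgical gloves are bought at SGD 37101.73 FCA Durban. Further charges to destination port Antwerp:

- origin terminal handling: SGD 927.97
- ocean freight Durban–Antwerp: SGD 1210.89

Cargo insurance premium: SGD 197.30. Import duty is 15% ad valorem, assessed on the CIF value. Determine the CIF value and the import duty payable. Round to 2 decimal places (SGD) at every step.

CIF value: SGD 39437.89; import duty: SGD 5915.68

CIF = FCA price + pre-shipment costs + freight + insurance
CIF = 37101.73 + 927.97 + 1210.89 + 197.30 = 39437.89
Import duty = 39437.89 × 15% = 5915.68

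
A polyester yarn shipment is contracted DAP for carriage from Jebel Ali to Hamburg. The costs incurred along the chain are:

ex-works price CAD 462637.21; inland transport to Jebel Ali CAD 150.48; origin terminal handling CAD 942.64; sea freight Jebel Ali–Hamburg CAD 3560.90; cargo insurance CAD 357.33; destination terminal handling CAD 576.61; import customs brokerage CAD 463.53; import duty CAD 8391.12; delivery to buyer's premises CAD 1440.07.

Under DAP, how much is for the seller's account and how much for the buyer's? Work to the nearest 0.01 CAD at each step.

DAP: the seller bears all costs to the named destination except import duty and clearance.
Seller's account: goods 462637.21 + inland to port 150.48 + origin terminal 942.64 + freight 3560.90 + insurance 357.33 + destination terminal 576.61 + delivery 1440.07 = 469665.24
Buyer's account: brokerage 463.53 + duty 8391.12 = 8854.65

Seller: CAD 469665.24; buyer: CAD 8854.65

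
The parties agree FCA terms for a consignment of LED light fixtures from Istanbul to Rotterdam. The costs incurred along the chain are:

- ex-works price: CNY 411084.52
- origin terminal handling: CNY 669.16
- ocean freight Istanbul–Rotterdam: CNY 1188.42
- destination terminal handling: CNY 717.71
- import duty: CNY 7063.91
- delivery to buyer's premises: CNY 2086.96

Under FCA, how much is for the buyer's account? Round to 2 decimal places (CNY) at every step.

Buyer's account: CNY 11726.16

FCA: the seller delivers export-cleared goods to the carrier; the buyer bears costs from that point.
Seller's account: goods 411084.52 = 411084.52
Buyer's account: origin terminal 669.16 + freight 1188.42 + destination terminal 717.71 + duty 7063.91 + delivery 2086.96 = 11726.16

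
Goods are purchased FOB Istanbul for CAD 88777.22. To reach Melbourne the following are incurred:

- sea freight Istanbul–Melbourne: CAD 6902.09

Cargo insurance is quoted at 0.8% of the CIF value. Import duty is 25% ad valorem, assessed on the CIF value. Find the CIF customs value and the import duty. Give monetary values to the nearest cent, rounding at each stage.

CIF value: CAD 96450.92; import duty: CAD 24112.73

Let C be the CIF value. C = FOB price + freight + 0.8% × C
C − 0.8% × C = 88777.22 + 6902.09
0.992 × C = 95679.31
C = 95679.31 / 0.992 = 96450.92
Insurance premium = 0.8% × 96450.92 = 771.61
Import duty = 96450.92 × 25% = 24112.73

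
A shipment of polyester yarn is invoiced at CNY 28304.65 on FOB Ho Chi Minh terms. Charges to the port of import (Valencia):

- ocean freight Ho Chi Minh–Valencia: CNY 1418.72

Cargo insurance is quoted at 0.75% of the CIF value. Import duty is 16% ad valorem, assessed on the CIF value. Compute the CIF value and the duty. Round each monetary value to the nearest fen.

CIF value: CNY 29947.98; import duty: CNY 4791.68

Let C be the CIF value. C = FOB price + freight + 0.75% × C
C − 0.75% × C = 28304.65 + 1418.72
0.9925 × C = 29723.37
C = 29723.37 / 0.9925 = 29947.98
Insurance premium = 0.75% × 29947.98 = 224.61
Import duty = 29947.98 × 16% = 4791.68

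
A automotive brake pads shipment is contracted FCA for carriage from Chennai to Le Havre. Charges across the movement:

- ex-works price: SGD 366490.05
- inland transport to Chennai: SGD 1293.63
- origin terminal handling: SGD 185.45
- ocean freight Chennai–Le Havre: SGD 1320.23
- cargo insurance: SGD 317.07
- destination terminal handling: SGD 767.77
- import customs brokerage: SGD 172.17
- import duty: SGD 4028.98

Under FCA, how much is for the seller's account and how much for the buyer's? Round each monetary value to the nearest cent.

Seller: SGD 367783.68; buyer: SGD 6791.67

FCA: the seller delivers export-cleared goods to the carrier; the buyer bears costs from that point.
Seller's account: goods 366490.05 + inland to port 1293.63 = 367783.68
Buyer's account: origin terminal 185.45 + freight 1320.23 + insurance 317.07 + destination terminal 767.77 + brokerage 172.17 + duty 4028.98 = 6791.67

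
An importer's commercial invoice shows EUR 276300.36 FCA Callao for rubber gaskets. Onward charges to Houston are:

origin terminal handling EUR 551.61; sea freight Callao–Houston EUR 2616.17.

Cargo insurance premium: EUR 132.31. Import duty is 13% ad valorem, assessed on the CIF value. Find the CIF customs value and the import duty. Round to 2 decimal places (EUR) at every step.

CIF = FCA price + pre-shipment costs + freight + insurance
CIF = 276300.36 + 551.61 + 2616.17 + 132.31 = 279600.45
Import duty = 279600.45 × 13% = 36348.06

CIF value: EUR 279600.45; import duty: EUR 36348.06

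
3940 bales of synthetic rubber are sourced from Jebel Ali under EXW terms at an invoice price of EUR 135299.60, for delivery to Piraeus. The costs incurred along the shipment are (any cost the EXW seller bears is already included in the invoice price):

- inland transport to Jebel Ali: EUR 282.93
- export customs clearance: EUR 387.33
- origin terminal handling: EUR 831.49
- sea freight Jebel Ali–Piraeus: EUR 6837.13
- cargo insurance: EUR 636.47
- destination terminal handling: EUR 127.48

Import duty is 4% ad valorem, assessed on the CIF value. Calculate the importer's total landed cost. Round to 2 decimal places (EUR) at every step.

Total landed cost: EUR 150173.43

EXW: the seller makes goods available at their premises; the buyer bears all onward costs.
CIF value = EXW price + inland to port + export clearance + origin terminal + freight + insurance = 135299.60 + 282.93 + 387.33 + 831.49 + 6837.13 + 636.47 = 144274.95
Import duty = 144274.95 × 4% = 5771.00
Buyer bears: inland to port 282.93 + export clearance 387.33 + origin terminal 831.49 + freight 6837.13 + insurance 636.47 + destination terminal 127.48 + duty 5771.00 = 14873.83
Landed cost = invoice 135299.60 + 14873.83 = 150173.43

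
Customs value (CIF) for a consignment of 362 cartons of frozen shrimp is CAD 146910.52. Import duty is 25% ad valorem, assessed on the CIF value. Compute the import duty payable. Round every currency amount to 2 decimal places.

Import duty = 146910.52 × 25% = 36727.63

Import duty: CAD 36727.63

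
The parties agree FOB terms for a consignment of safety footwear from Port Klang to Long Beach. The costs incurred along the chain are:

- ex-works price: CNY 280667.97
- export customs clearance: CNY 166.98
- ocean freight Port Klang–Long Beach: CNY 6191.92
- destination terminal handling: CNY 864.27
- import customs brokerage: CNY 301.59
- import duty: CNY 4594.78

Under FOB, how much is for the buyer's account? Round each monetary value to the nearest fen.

FOB: the seller bears costs until goods are on board at the origin port; the buyer bears freight, insurance and all costs thereafter.
Seller's account: goods 280667.97 + export clearance 166.98 = 280834.95
Buyer's account: freight 6191.92 + destination terminal 864.27 + brokerage 301.59 + duty 4594.78 = 11952.56

Buyer's account: CNY 11952.56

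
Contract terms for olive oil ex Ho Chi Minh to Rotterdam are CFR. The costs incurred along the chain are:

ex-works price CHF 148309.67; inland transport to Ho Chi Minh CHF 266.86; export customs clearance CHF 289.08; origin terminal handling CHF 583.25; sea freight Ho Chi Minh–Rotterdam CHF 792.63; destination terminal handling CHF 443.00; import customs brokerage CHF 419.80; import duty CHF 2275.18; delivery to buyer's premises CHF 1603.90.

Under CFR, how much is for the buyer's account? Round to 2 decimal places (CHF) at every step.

Buyer's account: CHF 4741.88

CFR: the seller pays costs through ocean freight to the destination port, but not insurance.
Seller's account: goods 148309.67 + inland to port 266.86 + export clearance 289.08 + origin terminal 583.25 + freight 792.63 = 150241.49
Buyer's account: destination terminal 443.00 + brokerage 419.80 + duty 2275.18 + delivery 1603.90 = 4741.88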